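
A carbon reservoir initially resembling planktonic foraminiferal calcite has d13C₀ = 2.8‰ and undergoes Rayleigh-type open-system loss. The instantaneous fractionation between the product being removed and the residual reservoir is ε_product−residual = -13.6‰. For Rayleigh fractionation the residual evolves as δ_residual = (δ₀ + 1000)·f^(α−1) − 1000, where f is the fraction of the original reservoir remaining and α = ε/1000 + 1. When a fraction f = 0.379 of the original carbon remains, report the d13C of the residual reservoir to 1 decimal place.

Rayleigh residual: δ_res = (δ₀ + 1000)·f^(α−1) − 1000
α = ε/1000 + 1 = 0.98640, so α − 1 = -0.01360
f^(α−1) = 0.379^(-0.01360) = 1.013282
δ_res = (2.8 + 1000) × 1.013282 − 1000 = 1016.120 − 1000 = 16.12‰

16.1‰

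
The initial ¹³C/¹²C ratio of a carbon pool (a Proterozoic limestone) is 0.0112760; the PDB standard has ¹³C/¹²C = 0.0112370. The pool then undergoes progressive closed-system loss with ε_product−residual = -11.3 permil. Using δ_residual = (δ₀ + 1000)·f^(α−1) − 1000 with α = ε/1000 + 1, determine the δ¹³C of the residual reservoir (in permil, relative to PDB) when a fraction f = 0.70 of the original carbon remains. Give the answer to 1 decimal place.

δ₀ = (0.0112760/0.0112370 − 1)×1000 = (1.003471 − 1)×1000 = 3.471 permil
α − 1 = ε/1000 = -0.0113
f^(α−1) = 0.70^(-0.0113) = 1.004039
δ_res = (3.471 + 1000) × 1.004039 − 1000 = 1007.523 − 1000 = 7.52 permil

7.5 permil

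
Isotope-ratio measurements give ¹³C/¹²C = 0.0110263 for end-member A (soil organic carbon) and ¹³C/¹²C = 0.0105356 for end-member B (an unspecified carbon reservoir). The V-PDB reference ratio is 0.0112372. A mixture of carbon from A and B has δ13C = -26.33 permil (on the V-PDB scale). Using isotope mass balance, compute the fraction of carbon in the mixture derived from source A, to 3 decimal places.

δ_A = (0.0110263/0.0112372 − 1)×1000 = (0.981232 − 1)×1000 = -18.768 permil
δ_B = (0.0105356/0.0112372 − 1)×1000 = (0.937565 − 1)×1000 = -62.435 permil
f_A = (δ_mix − δ_B)/(δ_A − δ_B) = (-26.33 − (-62.435))/(-18.768 − (-62.435))
f_A = 36.105 / 43.667 = 0.8268

0.827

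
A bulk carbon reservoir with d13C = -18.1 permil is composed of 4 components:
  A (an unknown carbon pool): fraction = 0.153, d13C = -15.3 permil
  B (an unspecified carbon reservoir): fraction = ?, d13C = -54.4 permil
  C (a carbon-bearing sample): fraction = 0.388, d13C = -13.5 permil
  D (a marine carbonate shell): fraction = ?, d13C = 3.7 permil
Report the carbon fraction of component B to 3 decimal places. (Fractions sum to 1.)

Let f_B and f_D be the unknown fractions; fractions sum to 1 so f_B + f_D = 0.459.
Mass balance: Σ fᵢ·δᵢ = δ_bulk ⇒ f_B·(-54.4) + f_D·(3.7) = -18.1 − (-7.579) = -10.521
Substitute f_D = 0.459 − f_B:
f_B·(-54.4 − 3.7) = -10.521 − 0.459×(3.7) = -12.219
f_B = -12.219 / -58.1 = 0.2103

0.210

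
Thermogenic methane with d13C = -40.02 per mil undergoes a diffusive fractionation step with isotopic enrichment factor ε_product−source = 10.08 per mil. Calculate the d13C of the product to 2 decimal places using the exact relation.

-30.34 per mil

Exactly, δ_product = (δ_source + 1000)·(ε/1000 + 1) − 1000.
δ_product = (-40.02 + 1000) × (10.08/1000 + 1) − 1000
δ_product = -30.343 per mil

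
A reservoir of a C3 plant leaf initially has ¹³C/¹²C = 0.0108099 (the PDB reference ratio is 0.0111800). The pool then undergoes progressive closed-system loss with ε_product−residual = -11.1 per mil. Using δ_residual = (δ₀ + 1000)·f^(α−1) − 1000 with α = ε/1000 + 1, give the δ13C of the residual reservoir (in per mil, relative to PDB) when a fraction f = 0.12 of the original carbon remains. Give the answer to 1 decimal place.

-10.1 per mil

δ₀ = (0.0108099/0.0111800 − 1)×1000 = (0.966896 − 1)×1000 = -33.104 per mil
α − 1 = ε/1000 = -0.0111
f^(α−1) = 0.12^(-0.0111) = 1.023814
δ_res = (-33.104 + 1000) × 1.023814 − 1000 = 989.922 − 1000 = -10.08 per mil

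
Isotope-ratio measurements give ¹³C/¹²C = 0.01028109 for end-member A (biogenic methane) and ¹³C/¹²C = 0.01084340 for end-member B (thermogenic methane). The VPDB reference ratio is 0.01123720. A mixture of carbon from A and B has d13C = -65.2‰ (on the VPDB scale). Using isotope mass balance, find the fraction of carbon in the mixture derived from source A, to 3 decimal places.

δ_A = (0.01028109/0.01123720 − 1)×1000 = (0.914916 − 1)×1000 = -85.084‰
δ_B = (0.01084340/0.01123720 − 1)×1000 = (0.964956 − 1)×1000 = -35.044‰
f_A = (δ_mix − δ_B)/(δ_A − δ_B) = (-65.2 − (-35.044))/(-85.084 − (-35.044))
f_A = -30.156 / -50.040 = 0.6026

0.603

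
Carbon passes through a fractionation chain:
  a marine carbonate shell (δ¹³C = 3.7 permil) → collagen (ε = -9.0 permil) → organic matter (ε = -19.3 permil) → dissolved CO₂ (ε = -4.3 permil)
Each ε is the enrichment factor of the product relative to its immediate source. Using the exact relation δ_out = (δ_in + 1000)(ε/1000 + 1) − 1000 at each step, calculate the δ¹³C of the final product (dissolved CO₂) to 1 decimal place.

step 1: δ = (3.70 + 1000)·(-9.0/1000 + 1) − 1000 = -5.33 permil
step 2: δ = (-5.33 + 1000)·(-19.3/1000 + 1) − 1000 = -24.53 permil
step 3: δ = (-24.53 + 1000)·(-4.3/1000 + 1) − 1000 = -28.72 permil

-28.7 permil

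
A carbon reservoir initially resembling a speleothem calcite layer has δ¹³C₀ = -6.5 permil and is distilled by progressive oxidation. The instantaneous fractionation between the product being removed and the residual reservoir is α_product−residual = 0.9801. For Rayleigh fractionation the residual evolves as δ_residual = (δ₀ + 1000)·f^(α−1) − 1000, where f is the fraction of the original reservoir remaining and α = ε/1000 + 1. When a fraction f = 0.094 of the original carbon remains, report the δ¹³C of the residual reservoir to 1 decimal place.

Rayleigh residual: δ_res = (δ₀ + 1000)·f^(α−1) − 1000
α − 1 = -0.01990
f^(α−1) = 0.094^(-0.01990) = 1.048177
δ_res = (-6.5 + 1000) × 1.048177 − 1000 = 1041.364 − 1000 = 41.36 permil

41.4 permil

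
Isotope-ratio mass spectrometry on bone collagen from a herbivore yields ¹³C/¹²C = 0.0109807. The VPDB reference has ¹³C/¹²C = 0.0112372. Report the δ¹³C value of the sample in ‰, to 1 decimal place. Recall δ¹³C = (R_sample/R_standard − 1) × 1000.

δ¹³C = (R_sample / R_standard − 1) × 1000
R_sample / R_standard = 0.0109807 / 0.0112372 = 0.977174
δ¹³C = (0.977174 − 1) × 1000 = -22.83‰

-22.8‰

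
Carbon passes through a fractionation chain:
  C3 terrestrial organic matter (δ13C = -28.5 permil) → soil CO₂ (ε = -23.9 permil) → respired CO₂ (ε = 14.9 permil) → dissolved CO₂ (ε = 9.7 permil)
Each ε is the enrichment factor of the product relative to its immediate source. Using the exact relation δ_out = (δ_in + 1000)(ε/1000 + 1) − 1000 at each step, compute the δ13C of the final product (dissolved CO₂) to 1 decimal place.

-28.3 permil

step 1: δ = (-28.50 + 1000)·(-23.9/1000 + 1) − 1000 = -51.72 permil
step 2: δ = (-51.72 + 1000)·(14.9/1000 + 1) − 1000 = -37.59 permil
step 3: δ = (-37.59 + 1000)·(9.7/1000 + 1) − 1000 = -28.25 permil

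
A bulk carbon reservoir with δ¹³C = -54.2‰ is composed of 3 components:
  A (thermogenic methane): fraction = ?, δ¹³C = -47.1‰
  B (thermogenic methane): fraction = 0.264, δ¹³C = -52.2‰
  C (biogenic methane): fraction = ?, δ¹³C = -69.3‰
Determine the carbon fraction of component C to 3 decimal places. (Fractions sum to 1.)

0.259

Let f_C and f_A be the unknown fractions; fractions sum to 1 so f_C + f_A = 0.736.
Mass balance: Σ fᵢ·δᵢ = δ_bulk ⇒ f_C·(-69.3) + f_A·(-47.1) = -54.2 − (-13.781) = -40.419
Substitute f_A = 0.736 − f_C:
f_C·(-69.3 − -47.1) = -40.419 − 0.736×(-47.1) = -5.754
f_C = -5.754 / -22.2 = 0.2592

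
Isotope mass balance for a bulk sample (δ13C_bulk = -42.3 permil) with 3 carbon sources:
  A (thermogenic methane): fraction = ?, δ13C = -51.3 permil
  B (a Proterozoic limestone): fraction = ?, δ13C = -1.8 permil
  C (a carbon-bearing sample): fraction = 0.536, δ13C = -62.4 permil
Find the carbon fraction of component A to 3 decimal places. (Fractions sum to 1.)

0.162

Let f_A and f_B be the unknown fractions; fractions sum to 1 so f_A + f_B = 0.464.
Mass balance: Σ fᵢ·δᵢ = δ_bulk ⇒ f_A·(-51.3) + f_B·(-1.8) = -42.3 − (-33.446) = -8.854
Substitute f_B = 0.464 − f_A:
f_A·(-51.3 − -1.8) = -8.854 − 0.464×(-1.8) = -8.018
f_A = -8.018 / -49.5 = 0.1620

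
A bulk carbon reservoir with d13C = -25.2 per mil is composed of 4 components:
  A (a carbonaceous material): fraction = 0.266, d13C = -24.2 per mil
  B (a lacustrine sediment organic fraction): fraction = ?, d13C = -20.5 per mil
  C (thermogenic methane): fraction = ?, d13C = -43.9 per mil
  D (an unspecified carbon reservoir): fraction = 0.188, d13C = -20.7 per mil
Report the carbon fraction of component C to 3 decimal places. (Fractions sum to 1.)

0.157

Let f_C and f_B be the unknown fractions; fractions sum to 1 so f_C + f_B = 0.546.
Mass balance: Σ fᵢ·δᵢ = δ_bulk ⇒ f_C·(-43.9) + f_B·(-20.5) = -25.2 − (-10.329) = -14.871
Substitute f_B = 0.546 − f_C:
f_C·(-43.9 − -20.5) = -14.871 − 0.546×(-20.5) = -3.678
f_C = -3.678 / -23.4 = 0.1572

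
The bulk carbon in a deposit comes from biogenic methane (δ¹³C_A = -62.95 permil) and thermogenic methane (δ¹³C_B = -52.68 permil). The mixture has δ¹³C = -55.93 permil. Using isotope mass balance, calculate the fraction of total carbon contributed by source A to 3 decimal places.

0.316

δ_mix = f_A·δ_A + (1 − f_A)·δ_B  ⇒  f_A = (δ_mix − δ_B)/(δ_A − δ_B)
f_A = (-55.93 − (-52.68)) / (-62.95 − (-52.68))
f_A = -3.25 / -10.27 = 0.3165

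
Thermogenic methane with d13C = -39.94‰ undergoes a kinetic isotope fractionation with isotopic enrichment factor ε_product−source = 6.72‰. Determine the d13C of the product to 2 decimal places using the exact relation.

To first order, δ_product ≈ δ_source + ε = -33.22‰.
Exactly, δ_product = (δ_source + 1000)·(ε/1000 + 1) − 1000.
δ_product = (-39.94 + 1000) × (6.72/1000 + 1) − 1000
δ_product = -33.488‰

-33.49‰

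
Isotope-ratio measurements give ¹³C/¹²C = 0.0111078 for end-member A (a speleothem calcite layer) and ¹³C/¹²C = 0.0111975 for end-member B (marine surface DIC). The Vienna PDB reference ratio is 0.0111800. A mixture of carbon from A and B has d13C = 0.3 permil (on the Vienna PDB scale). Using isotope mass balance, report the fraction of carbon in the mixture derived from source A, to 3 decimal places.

δ_A = (0.0111078/0.0111800 − 1)×1000 = (0.993542 − 1)×1000 = -6.458 permil
δ_B = (0.0111975/0.0111800 − 1)×1000 = (1.001565 − 1)×1000 = 1.565 permil
f_A = (δ_mix − δ_B)/(δ_A − δ_B) = (0.3 − (1.565))/(-6.458 − (1.565))
f_A = -1.265 / -8.023 = 0.1577

0.158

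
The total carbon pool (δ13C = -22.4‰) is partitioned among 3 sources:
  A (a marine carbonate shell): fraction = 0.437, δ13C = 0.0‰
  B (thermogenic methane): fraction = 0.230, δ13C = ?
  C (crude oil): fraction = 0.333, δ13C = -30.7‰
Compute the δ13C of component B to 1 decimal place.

-52.9‰

Isotope mass balance: δ_bulk = Σ fᵢ·δᵢ.
-22.4 = 0.437×(0.0) + 0.230×δ_B + 0.333×(-30.7)
0.230·δ_B = -22.4 − (-10.223) = -12.177
δ_B = -12.177 / 0.230 = -52.94‰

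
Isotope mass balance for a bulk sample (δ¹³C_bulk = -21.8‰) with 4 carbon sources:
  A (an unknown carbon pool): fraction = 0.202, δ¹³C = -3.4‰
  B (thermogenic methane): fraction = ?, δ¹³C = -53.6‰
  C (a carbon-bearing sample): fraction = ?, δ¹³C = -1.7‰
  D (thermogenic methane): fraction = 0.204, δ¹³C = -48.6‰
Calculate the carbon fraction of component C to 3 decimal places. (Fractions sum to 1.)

Let f_C and f_B be the unknown fractions; fractions sum to 1 so f_C + f_B = 0.594.
Mass balance: Σ fᵢ·δᵢ = δ_bulk ⇒ f_C·(-1.7) + f_B·(-53.6) = -21.8 − (-10.601) = -11.199
Substitute f_B = 0.594 − f_C:
f_C·(-1.7 − -53.6) = -11.199 − 0.594×(-53.6) = 20.640
f_C = 20.640 / 51.9 = 0.3977

0.398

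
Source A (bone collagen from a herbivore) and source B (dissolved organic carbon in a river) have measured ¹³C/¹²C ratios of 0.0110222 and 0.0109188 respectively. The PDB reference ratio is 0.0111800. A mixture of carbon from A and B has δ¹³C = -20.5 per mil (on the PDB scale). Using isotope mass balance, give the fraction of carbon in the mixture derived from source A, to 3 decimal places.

0.310

δ_A = (0.0110222/0.0111800 − 1)×1000 = (0.985886 − 1)×1000 = -14.114 per mil
δ_B = (0.0109188/0.0111800 − 1)×1000 = (0.976637 − 1)×1000 = -23.363 per mil
f_A = (δ_mix − δ_B)/(δ_A − δ_B) = (-20.5 − (-23.363))/(-14.114 − (-23.363))
f_A = 2.863 / 9.249 = 0.3096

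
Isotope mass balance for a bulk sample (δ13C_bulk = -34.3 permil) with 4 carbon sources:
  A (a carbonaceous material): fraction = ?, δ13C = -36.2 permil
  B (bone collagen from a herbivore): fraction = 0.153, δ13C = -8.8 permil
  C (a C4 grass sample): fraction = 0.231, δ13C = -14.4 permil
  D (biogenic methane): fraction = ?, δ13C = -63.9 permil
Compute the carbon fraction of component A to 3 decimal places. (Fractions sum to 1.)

0.351

Let f_A and f_D be the unknown fractions; fractions sum to 1 so f_A + f_D = 0.616.
Mass balance: Σ fᵢ·δᵢ = δ_bulk ⇒ f_A·(-36.2) + f_D·(-63.9) = -34.3 − (-4.673) = -29.627
Substitute f_D = 0.616 − f_A:
f_A·(-36.2 − -63.9) = -29.627 − 0.616×(-63.9) = 9.735
f_A = 9.735 / 27.7 = 0.3515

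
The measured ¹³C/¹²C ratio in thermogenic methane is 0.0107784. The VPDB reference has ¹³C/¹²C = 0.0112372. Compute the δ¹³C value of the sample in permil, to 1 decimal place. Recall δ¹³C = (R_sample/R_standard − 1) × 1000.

δ¹³C = (R_sample / R_standard − 1) × 1000
R_sample / R_standard = 0.0107784 / 0.0112372 = 0.959171
δ¹³C = (0.959171 − 1) × 1000 = -40.83 permil

-40.8 permil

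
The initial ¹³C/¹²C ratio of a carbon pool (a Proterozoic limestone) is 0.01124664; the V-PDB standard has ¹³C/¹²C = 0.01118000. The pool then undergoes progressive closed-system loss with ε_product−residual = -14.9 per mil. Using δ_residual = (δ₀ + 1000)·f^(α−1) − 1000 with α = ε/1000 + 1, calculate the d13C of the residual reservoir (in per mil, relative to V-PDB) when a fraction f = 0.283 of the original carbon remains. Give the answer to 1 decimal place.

25.1 per mil

δ₀ = (0.01124664/0.01118000 − 1)×1000 = (1.005961 − 1)×1000 = 5.961 per mil
α − 1 = ε/1000 = -0.0149
f^(α−1) = 0.283^(-0.0149) = 1.018986
δ_res = (5.961 + 1000) × 1.018986 − 1000 = 1025.060 − 1000 = 25.06 per mil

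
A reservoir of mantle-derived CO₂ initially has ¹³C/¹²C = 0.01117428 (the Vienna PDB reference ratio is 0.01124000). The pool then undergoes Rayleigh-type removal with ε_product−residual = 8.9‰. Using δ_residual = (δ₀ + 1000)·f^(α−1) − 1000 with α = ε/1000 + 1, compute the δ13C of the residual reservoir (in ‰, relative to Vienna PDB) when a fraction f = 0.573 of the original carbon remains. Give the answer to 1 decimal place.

δ₀ = (0.01117428/0.01124000 − 1)×1000 = (0.994153 − 1)×1000 = -5.847‰
α − 1 = ε/1000 = 0.0089
f^(α−1) = 0.573^(0.0089) = 0.995056
δ_res = (-5.847 + 1000) × 0.995056 − 1000 = 989.238 − 1000 = -10.76‰

-10.8‰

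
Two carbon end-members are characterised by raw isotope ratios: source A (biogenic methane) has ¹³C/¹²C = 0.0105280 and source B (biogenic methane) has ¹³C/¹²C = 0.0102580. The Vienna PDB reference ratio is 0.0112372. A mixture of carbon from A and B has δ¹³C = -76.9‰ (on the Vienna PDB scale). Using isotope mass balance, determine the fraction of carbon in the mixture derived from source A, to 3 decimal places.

δ_A = (0.0105280/0.0112372 − 1)×1000 = (0.936888 − 1)×1000 = -63.112‰
δ_B = (0.0102580/0.0112372 − 1)×1000 = (0.912861 − 1)×1000 = -87.139‰
f_A = (δ_mix − δ_B)/(δ_A − δ_B) = (-76.9 − (-87.139))/(-63.112 − (-87.139))
f_A = 10.239 / 24.027 = 0.4261

0.426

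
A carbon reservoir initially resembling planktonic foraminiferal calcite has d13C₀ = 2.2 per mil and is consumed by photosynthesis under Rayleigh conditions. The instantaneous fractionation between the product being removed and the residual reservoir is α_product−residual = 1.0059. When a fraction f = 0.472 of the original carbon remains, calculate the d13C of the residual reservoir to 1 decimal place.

Rayleigh residual: δ_res = (δ₀ + 1000)·f^(α−1) − 1000
α − 1 = 0.00590
f^(α−1) = 0.472^(0.00590) = 0.995580
δ_res = (2.2 + 1000) × 0.995580 − 1000 = 997.770 − 1000 = -2.23 per mil

-2.2 per mil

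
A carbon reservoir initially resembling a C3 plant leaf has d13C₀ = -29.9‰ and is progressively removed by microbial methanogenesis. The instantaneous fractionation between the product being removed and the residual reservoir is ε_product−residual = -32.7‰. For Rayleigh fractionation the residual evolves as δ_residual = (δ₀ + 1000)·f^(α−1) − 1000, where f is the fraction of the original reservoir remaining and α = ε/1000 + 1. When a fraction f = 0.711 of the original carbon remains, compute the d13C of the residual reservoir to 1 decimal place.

-19.0‰

Rayleigh residual: δ_res = (δ₀ + 1000)·f^(α−1) − 1000
α = ε/1000 + 1 = 0.96730, so α − 1 = -0.03270
f^(α−1) = 0.711^(-0.03270) = 1.011216
δ_res = (-29.9 + 1000) × 1.011216 − 1000 = 980.980 − 1000 = -19.02‰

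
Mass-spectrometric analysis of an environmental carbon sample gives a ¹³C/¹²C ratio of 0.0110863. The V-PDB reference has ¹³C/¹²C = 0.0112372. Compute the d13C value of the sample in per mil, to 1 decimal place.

-13.4 per mil

d13C = (R_sample / R_standard − 1) × 1000
R_sample / R_standard = 0.0110863 / 0.0112372 = 0.986571
d13C = (0.986571 − 1) × 1000 = -13.43 per mil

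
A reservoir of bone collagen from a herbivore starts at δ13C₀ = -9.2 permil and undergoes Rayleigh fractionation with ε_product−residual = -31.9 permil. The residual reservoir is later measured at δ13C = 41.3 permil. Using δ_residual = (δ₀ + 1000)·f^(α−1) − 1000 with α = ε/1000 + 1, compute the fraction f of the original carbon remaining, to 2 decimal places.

0.21

α − 1 = ε/1000 = -0.0319
(δ_res + 1000)/(δ₀ + 1000) = (41.3 + 1000)/(-9.2 + 1000) = 1041.3/990.8 = 1.050969
f = 1.050969^(1/-0.0319) = exp(ln(1.050969)/-0.0319) = exp(0.04971/-0.0319)
f = exp(-1.5584) = 0.2105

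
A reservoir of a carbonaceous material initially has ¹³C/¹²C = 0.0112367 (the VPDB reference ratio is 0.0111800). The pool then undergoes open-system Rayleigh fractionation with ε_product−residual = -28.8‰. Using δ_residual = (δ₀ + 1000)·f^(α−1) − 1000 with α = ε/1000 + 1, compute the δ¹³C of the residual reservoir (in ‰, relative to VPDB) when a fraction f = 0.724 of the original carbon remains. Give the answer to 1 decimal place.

δ₀ = (0.0112367/0.0111800 − 1)×1000 = (1.005072 − 1)×1000 = 5.072‰
α − 1 = ε/1000 = -0.0288
f^(α−1) = 0.724^(-0.0288) = 1.009345
δ_res = (5.072 + 1000) × 1.009345 − 1000 = 1014.464 − 1000 = 14.46‰

14.5‰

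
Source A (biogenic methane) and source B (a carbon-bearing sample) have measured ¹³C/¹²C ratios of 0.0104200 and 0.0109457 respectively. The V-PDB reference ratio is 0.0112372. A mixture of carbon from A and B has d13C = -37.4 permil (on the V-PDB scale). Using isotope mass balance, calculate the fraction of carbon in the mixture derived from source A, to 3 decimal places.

δ_A = (0.0104200/0.0112372 − 1)×1000 = (0.927277 − 1)×1000 = -72.723 permil
δ_B = (0.0109457/0.0112372 − 1)×1000 = (0.974059 − 1)×1000 = -25.941 permil
f_A = (δ_mix − δ_B)/(δ_A − δ_B) = (-37.4 − (-25.941))/(-72.723 − (-25.941))
f_A = -11.459 / -46.782 = 0.2450

0.245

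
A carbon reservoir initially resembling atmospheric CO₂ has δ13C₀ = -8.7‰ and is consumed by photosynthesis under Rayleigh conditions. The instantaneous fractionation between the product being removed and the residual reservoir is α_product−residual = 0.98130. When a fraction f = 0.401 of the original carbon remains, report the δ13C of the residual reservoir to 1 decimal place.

8.4‰

Rayleigh residual: δ_res = (δ₀ + 1000)·f^(α−1) − 1000
α − 1 = -0.01870
f^(α−1) = 0.401^(-0.01870) = 1.017235
δ_res = (-8.7 + 1000) × 1.017235 − 1000 = 1008.385 − 1000 = 8.38‰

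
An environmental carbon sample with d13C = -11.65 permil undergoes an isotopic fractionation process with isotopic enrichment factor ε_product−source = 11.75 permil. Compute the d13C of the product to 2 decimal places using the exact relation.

To first order, δ_product ≈ δ_source + ε = 0.10 permil.
Exactly, δ_product = (δ_source + 1000)·(ε/1000 + 1) − 1000.
δ_product = (-11.65 + 1000) × (11.75/1000 + 1) − 1000
δ_product = -0.037 permil

-0.04 permil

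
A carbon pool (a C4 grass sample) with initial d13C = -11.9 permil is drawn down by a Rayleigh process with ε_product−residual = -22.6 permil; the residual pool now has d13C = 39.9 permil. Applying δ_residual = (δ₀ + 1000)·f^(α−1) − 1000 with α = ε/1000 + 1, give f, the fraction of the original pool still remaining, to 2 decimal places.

0.10

α − 1 = ε/1000 = -0.0226
(δ_res + 1000)/(δ₀ + 1000) = (39.9 + 1000)/(-11.9 + 1000) = 1039.9/988.1 = 1.052424
f = 1.052424^(1/-0.0226) = exp(ln(1.052424)/-0.0226) = exp(0.05110/-0.0226)
f = exp(-2.2609) = 0.1043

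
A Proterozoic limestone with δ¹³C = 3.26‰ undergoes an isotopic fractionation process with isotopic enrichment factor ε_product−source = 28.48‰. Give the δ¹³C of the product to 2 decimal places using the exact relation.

To first order, δ_product ≈ δ_source + ε = 31.74‰.
Exactly, δ_product = (δ_source + 1000)·(ε/1000 + 1) − 1000.
δ_product = (3.26 + 1000) × (28.48/1000 + 1) − 1000
δ_product = 31.833‰

31.83‰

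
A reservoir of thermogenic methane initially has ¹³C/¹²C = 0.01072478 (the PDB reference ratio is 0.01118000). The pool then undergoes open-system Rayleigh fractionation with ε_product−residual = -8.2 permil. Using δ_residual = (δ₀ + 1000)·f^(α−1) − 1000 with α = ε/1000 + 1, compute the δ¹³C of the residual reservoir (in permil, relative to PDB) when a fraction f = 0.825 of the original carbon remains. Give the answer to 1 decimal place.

-39.2 permil

δ₀ = (0.01072478/0.01118000 − 1)×1000 = (0.959283 − 1)×1000 = -40.717 permil
α − 1 = ε/1000 = -0.0082
f^(α−1) = 0.825^(-0.0082) = 1.001579
δ_res = (-40.717 + 1000) × 1.001579 − 1000 = 960.797 − 1000 = -39.20 permil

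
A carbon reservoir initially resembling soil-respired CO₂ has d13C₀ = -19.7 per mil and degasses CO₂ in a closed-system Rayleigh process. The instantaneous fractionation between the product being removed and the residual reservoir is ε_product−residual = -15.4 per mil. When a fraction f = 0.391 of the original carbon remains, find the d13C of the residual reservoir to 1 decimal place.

Rayleigh residual: δ_res = (δ₀ + 1000)·f^(α−1) − 1000
α = ε/1000 + 1 = 0.98460, so α − 1 = -0.01540
f^(α−1) = 0.391^(-0.01540) = 1.014566
δ_res = (-19.7 + 1000) × 1.014566 − 1000 = 994.579 − 1000 = -5.42 per mil

-5.4 per mil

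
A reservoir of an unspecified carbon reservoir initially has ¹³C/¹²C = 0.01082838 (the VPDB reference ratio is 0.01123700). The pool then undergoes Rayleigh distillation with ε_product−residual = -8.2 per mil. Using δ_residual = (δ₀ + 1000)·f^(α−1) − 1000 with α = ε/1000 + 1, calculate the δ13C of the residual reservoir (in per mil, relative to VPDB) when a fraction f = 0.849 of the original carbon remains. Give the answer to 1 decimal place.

-35.1 per mil

δ₀ = (0.01082838/0.01123700 − 1)×1000 = (0.963636 − 1)×1000 = -36.364 per mil
α − 1 = ε/1000 = -0.0082
f^(α−1) = 0.849^(-0.0082) = 1.001343
δ_res = (-36.364 + 1000) × 1.001343 − 1000 = 964.931 − 1000 = -35.07 per mil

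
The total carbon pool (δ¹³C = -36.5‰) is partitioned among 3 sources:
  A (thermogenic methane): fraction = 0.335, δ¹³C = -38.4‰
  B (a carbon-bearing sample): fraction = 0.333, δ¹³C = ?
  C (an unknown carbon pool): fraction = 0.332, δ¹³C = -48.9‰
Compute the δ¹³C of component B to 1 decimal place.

-22.2‰

Isotope mass balance: δ_bulk = Σ fᵢ·δᵢ.
-36.5 = 0.335×(-38.4) + 0.333×δ_B + 0.332×(-48.9)
0.333·δ_B = -36.5 − (-29.099) = -7.401
δ_B = -7.401 / 0.333 = -22.23‰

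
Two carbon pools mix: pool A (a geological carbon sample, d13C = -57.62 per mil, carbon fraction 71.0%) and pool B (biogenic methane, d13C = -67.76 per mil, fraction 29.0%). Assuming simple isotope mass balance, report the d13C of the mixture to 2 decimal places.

-60.56 per mil

δ_mix = f_A·δ_A + f_B·δ_B
δ_mix = 0.710 × (-57.62) + 0.290 × (-67.76)
δ_mix = -40.910 + -19.650 = -60.561 per mil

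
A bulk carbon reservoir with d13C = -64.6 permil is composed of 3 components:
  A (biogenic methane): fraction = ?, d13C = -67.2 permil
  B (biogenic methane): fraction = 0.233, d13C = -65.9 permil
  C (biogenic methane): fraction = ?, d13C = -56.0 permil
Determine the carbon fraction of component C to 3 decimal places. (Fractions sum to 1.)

Let f_C and f_A be the unknown fractions; fractions sum to 1 so f_C + f_A = 0.767.
Mass balance: Σ fᵢ·δᵢ = δ_bulk ⇒ f_C·(-56.0) + f_A·(-67.2) = -64.6 − (-15.355) = -49.245
Substitute f_A = 0.767 − f_C:
f_C·(-56.0 − -67.2) = -49.245 − 0.767×(-67.2) = 2.297
f_C = 2.297 / 11.2 = 0.2051

0.205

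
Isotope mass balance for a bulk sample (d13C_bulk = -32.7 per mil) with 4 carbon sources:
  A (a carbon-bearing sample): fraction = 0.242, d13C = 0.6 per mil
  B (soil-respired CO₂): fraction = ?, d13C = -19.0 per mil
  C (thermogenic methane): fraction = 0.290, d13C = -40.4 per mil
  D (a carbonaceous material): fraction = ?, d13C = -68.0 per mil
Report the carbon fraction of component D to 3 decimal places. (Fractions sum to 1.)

0.250

Let f_D and f_B be the unknown fractions; fractions sum to 1 so f_D + f_B = 0.468.
Mass balance: Σ fᵢ·δᵢ = δ_bulk ⇒ f_D·(-68.0) + f_B·(-19.0) = -32.7 − (-11.571) = -21.129
Substitute f_B = 0.468 − f_D:
f_D·(-68.0 − -19.0) = -21.129 − 0.468×(-19.0) = -12.237
f_D = -12.237 / -49.0 = 0.2497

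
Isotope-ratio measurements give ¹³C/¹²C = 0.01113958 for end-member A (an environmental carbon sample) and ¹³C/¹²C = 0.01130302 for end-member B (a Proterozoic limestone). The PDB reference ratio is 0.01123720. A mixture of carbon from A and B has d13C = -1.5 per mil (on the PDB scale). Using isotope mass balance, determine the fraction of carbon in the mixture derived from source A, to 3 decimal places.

δ_A = (0.01113958/0.01123720 − 1)×1000 = (0.991313 − 1)×1000 = -8.687 per mil
δ_B = (0.01130302/0.01123720 − 1)×1000 = (1.005857 − 1)×1000 = 5.857 per mil
f_A = (δ_mix − δ_B)/(δ_A − δ_B) = (-1.5 − (5.857))/(-8.687 − (5.857))
f_A = -7.357 / -14.545 = 0.5058

0.506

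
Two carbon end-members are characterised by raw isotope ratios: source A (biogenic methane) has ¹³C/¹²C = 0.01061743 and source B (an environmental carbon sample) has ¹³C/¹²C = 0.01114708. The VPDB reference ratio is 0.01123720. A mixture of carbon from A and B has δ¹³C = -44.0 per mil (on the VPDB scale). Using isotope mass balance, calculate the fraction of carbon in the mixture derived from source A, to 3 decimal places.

0.763

δ_A = (0.01061743/0.01123720 − 1)×1000 = (0.944847 − 1)×1000 = -55.153 per mil
δ_B = (0.01114708/0.01123720 − 1)×1000 = (0.991980 − 1)×1000 = -8.020 per mil
f_A = (δ_mix − δ_B)/(δ_A − δ_B) = (-44.0 − (-8.020))/(-55.153 − (-8.020))
f_A = -35.980 / -47.134 = 0.7634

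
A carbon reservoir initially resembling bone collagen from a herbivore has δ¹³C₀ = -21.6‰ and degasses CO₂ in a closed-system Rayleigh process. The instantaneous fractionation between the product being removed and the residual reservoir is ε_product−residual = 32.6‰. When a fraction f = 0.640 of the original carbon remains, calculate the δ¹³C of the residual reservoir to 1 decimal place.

-35.7‰

Rayleigh residual: δ_res = (δ₀ + 1000)·f^(α−1) − 1000
α = ε/1000 + 1 = 1.03260, so α − 1 = 0.03260
f^(α−1) = 0.640^(0.03260) = 0.985556
δ_res = (-21.6 + 1000) × 0.985556 − 1000 = 964.268 − 1000 = -35.73‰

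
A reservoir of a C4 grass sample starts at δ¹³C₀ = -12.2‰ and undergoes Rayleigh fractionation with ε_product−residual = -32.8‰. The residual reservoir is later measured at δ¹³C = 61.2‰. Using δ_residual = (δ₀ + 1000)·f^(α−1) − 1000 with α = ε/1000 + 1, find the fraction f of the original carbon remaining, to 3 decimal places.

0.112

α − 1 = ε/1000 = -0.0328
(δ_res + 1000)/(δ₀ + 1000) = (61.2 + 1000)/(-12.2 + 1000) = 1061.2/987.8 = 1.074307
f = 1.074307^(1/-0.0328) = exp(ln(1.074307)/-0.0328) = exp(0.07168/-0.0328)
f = exp(-2.1852) = 0.1125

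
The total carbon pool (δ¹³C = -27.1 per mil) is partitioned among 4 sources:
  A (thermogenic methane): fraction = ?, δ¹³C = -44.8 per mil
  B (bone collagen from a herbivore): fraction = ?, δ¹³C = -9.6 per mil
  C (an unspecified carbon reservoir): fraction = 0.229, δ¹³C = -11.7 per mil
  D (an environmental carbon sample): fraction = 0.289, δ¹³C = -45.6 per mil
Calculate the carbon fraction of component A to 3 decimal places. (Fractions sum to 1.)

0.188

Let f_A and f_B be the unknown fractions; fractions sum to 1 so f_A + f_B = 0.482.
Mass balance: Σ fᵢ·δᵢ = δ_bulk ⇒ f_A·(-44.8) + f_B·(-9.6) = -27.1 − (-15.858) = -11.242
Substitute f_B = 0.482 − f_A:
f_A·(-44.8 − -9.6) = -11.242 − 0.482×(-9.6) = -6.615
f_A = -6.615 / -35.2 = 0.1879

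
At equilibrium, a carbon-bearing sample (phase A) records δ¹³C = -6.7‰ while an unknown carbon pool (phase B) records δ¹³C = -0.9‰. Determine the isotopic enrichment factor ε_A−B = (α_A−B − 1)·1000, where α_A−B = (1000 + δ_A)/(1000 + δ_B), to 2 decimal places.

-5.81‰

α_A−B = (1000 + -6.7) / (1000 + -0.9) = 993.3 / 999.1 = 0.994195
ε_A−B = (0.994195 − 1) × 1000 = -5.805‰
(The approximation ε ≈ δ_A − δ_B would give -5.8‰.)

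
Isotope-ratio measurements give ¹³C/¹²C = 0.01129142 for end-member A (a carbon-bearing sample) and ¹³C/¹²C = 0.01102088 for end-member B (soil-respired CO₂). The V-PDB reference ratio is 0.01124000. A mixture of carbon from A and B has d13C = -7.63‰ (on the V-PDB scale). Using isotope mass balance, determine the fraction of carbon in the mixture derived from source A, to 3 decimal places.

δ_A = (0.01129142/0.01124000 − 1)×1000 = (1.004575 − 1)×1000 = 4.575‰
δ_B = (0.01102088/0.01124000 − 1)×1000 = (0.980505 − 1)×1000 = -19.495‰
f_A = (δ_mix − δ_B)/(δ_A − δ_B) = (-7.63 − (-19.495))/(4.575 − (-19.495))
f_A = 11.865 / 24.069 = 0.4929

0.493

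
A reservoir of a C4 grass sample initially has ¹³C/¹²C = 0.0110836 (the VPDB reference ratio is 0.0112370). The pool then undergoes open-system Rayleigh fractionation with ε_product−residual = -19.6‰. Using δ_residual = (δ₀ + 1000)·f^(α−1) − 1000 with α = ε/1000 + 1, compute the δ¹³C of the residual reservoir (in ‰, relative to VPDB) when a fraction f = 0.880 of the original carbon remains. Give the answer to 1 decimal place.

δ₀ = (0.0110836/0.0112370 − 1)×1000 = (0.986349 − 1)×1000 = -13.651‰
α − 1 = ε/1000 = -0.0196
f^(α−1) = 0.880^(-0.0196) = 1.002509
δ_res = (-13.651 + 1000) × 1.002509 − 1000 = 988.823 − 1000 = -11.18‰

-11.2‰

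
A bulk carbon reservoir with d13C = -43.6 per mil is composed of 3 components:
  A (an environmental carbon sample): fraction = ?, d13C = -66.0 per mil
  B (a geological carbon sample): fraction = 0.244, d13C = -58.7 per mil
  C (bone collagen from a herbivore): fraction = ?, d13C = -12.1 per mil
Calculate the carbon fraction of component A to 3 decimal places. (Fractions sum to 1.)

0.373

Let f_A and f_C be the unknown fractions; fractions sum to 1 so f_A + f_C = 0.756.
Mass balance: Σ fᵢ·δᵢ = δ_bulk ⇒ f_A·(-66.0) + f_C·(-12.1) = -43.6 − (-14.323) = -29.277
Substitute f_C = 0.756 − f_A:
f_A·(-66.0 − -12.1) = -29.277 − 0.756×(-12.1) = -20.130
f_A = -20.130 / -53.9 = 0.3735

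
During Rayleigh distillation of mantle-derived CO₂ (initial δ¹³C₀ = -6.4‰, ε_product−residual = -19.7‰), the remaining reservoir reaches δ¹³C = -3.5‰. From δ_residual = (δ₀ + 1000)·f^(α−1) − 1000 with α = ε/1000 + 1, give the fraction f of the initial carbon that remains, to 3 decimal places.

α − 1 = ε/1000 = -0.0197
(δ_res + 1000)/(δ₀ + 1000) = (-3.5 + 1000)/(-6.4 + 1000) = 996.5/993.6 = 1.002919
f = 1.002919^(1/-0.0197) = exp(ln(1.002919)/-0.0197) = exp(0.00291/-0.0197)
f = exp(-0.1479) = 0.8625

0.862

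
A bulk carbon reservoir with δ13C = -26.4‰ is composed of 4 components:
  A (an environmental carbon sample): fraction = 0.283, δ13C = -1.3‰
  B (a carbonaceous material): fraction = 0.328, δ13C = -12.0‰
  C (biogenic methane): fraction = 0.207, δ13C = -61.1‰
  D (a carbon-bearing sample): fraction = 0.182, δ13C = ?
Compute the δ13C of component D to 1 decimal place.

-51.9‰

Isotope mass balance: δ_bulk = Σ fᵢ·δᵢ.
-26.4 = 0.283×(-1.3) + 0.328×(-12.0) + 0.207×(-61.1) + 0.182×δ_D
0.182·δ_D = -26.4 − (-16.952) = -9.448
δ_D = -9.448 / 0.182 = -51.91‰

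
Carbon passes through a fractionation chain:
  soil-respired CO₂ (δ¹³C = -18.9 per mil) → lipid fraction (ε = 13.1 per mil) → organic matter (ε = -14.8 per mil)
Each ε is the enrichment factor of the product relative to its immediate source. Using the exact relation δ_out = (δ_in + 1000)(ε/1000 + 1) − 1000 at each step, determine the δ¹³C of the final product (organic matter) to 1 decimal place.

-20.8 per mil

step 1: δ = (-18.90 + 1000)·(13.1/1000 + 1) − 1000 = -6.05 per mil
step 2: δ = (-6.05 + 1000)·(-14.8/1000 + 1) − 1000 = -20.76 per mil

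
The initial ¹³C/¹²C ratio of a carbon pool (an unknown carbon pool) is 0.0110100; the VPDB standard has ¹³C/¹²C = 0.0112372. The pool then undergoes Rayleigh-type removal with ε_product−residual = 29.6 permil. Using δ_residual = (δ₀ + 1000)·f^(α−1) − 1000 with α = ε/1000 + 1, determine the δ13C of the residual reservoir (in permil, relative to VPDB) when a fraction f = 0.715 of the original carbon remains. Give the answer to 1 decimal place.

δ₀ = (0.0110100/0.0112372 − 1)×1000 = (0.979781 − 1)×1000 = -20.219 permil
α − 1 = ε/1000 = 0.0296
f^(α−1) = 0.715^(0.0296) = 0.990119
δ_res = (-20.219 + 1000) × 0.990119 − 1000 = 970.100 − 1000 = -29.90 permil

-29.9 permil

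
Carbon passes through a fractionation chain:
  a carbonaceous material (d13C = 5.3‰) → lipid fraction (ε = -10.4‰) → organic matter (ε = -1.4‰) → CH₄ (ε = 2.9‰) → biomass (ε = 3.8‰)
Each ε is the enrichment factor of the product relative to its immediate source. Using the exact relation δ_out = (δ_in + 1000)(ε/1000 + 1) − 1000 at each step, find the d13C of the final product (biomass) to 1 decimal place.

0.1‰

step 1: δ = (5.30 + 1000)·(-10.4/1000 + 1) − 1000 = -5.16‰
step 2: δ = (-5.16 + 1000)·(-1.4/1000 + 1) − 1000 = -6.55‰
step 3: δ = (-6.55 + 1000)·(2.9/1000 + 1) − 1000 = -3.67‰
step 4: δ = (-3.67 + 1000)·(3.8/1000 + 1) − 1000 = 0.12‰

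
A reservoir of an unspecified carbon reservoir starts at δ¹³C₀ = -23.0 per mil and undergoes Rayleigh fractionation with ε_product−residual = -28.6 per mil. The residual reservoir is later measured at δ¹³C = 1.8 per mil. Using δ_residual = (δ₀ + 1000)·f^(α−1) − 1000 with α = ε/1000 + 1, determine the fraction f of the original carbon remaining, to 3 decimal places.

0.416

α − 1 = ε/1000 = -0.0286
(δ_res + 1000)/(δ₀ + 1000) = (1.8 + 1000)/(-23.0 + 1000) = 1001.8/977.0 = 1.025384
f = 1.025384^(1/-0.0286) = exp(ln(1.025384)/-0.0286) = exp(0.02507/-0.0286)
f = exp(-0.8765) = 0.4163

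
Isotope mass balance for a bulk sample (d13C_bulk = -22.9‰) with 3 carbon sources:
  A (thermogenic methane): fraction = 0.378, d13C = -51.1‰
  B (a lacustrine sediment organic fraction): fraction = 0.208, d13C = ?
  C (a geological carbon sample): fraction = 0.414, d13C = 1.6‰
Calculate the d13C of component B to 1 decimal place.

Isotope mass balance: δ_bulk = Σ fᵢ·δᵢ.
-22.9 = 0.378×(-51.1) + 0.208×δ_B + 0.414×(1.6)
0.208·δ_B = -22.9 − (-18.653) = -4.247
δ_B = -4.247 / 0.208 = -20.42‰

-20.4‰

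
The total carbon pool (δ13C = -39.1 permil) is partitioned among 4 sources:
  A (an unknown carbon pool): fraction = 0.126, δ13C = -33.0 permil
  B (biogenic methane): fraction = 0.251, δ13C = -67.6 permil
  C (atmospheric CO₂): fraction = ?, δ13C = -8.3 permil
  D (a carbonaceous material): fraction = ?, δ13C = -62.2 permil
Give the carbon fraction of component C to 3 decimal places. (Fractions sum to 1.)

Let f_C and f_D be the unknown fractions; fractions sum to 1 so f_C + f_D = 0.623.
Mass balance: Σ fᵢ·δᵢ = δ_bulk ⇒ f_C·(-8.3) + f_D·(-62.2) = -39.1 − (-21.126) = -17.974
Substitute f_D = 0.623 − f_C:
f_C·(-8.3 − -62.2) = -17.974 − 0.623×(-62.2) = 20.776
f_C = 20.776 / 53.9 = 0.3855

0.385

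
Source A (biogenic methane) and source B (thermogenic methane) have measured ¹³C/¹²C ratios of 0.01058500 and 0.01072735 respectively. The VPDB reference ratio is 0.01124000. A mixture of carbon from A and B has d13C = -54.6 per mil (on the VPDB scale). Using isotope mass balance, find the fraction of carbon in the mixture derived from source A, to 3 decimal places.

0.710

δ_A = (0.01058500/0.01124000 − 1)×1000 = (0.941726 − 1)×1000 = -58.274 per mil
δ_B = (0.01072735/0.01124000 − 1)×1000 = (0.954391 − 1)×1000 = -45.609 per mil
f_A = (δ_mix − δ_B)/(δ_A − δ_B) = (-54.6 − (-45.609))/(-58.274 − (-45.609))
f_A = -8.991 / -12.665 = 0.7099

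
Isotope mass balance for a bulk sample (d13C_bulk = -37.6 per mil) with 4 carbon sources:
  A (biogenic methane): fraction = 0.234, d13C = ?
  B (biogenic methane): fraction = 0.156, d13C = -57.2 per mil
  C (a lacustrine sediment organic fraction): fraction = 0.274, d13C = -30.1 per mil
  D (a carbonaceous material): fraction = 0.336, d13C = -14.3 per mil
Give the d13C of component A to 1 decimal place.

Isotope mass balance: δ_bulk = Σ fᵢ·δᵢ.
-37.6 = 0.234×δ_A + 0.156×(-57.2) + 0.274×(-30.1) + 0.336×(-14.3)
0.234·δ_A = -37.6 − (-21.975) = -15.625
δ_A = -15.625 / 0.234 = -66.77 per mil

-66.8 per mil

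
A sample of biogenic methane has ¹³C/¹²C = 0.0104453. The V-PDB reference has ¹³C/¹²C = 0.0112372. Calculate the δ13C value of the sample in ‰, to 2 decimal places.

δ13C = (R_sample / R_standard − 1) × 1000
R_sample / R_standard = 0.0104453 / 0.0112372 = 0.929529
δ13C = (0.929529 − 1) × 1000 = -70.471‰

-70.47‰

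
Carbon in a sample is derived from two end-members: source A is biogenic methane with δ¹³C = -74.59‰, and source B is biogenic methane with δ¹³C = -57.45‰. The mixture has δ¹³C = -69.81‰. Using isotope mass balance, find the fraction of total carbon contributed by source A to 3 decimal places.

δ_mix = f_A·δ_A + (1 − f_A)·δ_B  ⇒  f_A = (δ_mix − δ_B)/(δ_A − δ_B)
f_A = (-69.81 − (-57.45)) / (-74.59 − (-57.45))
f_A = -12.36 / -17.14 = 0.7211

0.721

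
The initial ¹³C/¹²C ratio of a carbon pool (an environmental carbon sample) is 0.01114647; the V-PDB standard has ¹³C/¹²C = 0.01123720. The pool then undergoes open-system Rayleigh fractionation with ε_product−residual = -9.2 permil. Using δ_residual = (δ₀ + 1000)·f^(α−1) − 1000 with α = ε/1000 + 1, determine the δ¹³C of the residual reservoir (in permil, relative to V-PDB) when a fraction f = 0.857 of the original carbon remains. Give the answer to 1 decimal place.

δ₀ = (0.01114647/0.01123720 − 1)×1000 = (0.991926 − 1)×1000 = -8.074 permil
α − 1 = ε/1000 = -0.0092
f^(α−1) = 0.857^(-0.0092) = 1.001421
δ_res = (-8.074 + 1000) × 1.001421 − 1000 = 993.335 − 1000 = -6.66 permil

-6.7 permil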